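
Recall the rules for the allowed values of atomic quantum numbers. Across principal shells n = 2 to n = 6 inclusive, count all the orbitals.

90

Shell n has n² orbitals: 2²=4 + 3²=9 + 4²=16 + 5²=25 + 6²=36 = 90 orbitals.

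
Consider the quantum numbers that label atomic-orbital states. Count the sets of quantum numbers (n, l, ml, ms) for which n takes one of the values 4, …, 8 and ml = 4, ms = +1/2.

10

Go shell by shell, enumerating (l, ml) with ml = 4:
n=5 → 1; n=6 → 2; n=7 → 3; n=8 → 4.
Orbitals: 1 + 2 + 3 + 4 = 10. With ms fixed to +1/2 there is one state per orbital, so 10 states.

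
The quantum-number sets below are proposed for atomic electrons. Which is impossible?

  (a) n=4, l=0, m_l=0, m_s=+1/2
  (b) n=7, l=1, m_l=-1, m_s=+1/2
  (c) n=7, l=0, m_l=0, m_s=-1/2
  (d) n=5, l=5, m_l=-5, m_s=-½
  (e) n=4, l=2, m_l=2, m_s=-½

(d) has l = 5 ≥ n = 5, violating 0 ≤ l ≤ n−1.
The remaining sets (a), (b), (c), (e) satisfy all four rules.

(d)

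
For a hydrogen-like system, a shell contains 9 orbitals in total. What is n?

n = 3

n² = 9 ⇒ n = 3.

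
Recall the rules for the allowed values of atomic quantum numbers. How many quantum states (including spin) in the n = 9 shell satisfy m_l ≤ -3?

42

Contributions: l=3 → 1; l=4 → 2; l=5 → 3; l=6 → 4; l=7 → 5; l=8 → 6.
Orbitals: 1 + 2 + 3 + 4 + 5 + 6 = 21. Each orbital carries two spin states, so 21 × 2 = 42 states.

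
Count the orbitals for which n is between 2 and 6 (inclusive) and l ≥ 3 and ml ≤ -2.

Go shell by shell, enumerating (l, ml) with l ≥ 3 and ml ≤ -2:
n=4 → 2; n=5 → 5; n=6 → 9.
Total orbitals: 2 + 5 + 9 = 16.

16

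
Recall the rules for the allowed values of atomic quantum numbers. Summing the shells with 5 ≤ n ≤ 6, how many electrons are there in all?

Shell n has n² orbitals: 5²=25 + 6²=36 = 61 orbitals.
Two spin states per orbital: 2 × 61 = 122 electrons.

122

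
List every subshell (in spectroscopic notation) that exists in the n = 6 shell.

6s, 6p, 6d, 6f, 6g, 6h

For n = 6, l runs from 0 to 5. In spectroscopic notation l = 0,1,2,… ↔ s,p,d,f,g,h,i, so the subshells are 6s, 6p, 6d, 6f, 6g, 6h.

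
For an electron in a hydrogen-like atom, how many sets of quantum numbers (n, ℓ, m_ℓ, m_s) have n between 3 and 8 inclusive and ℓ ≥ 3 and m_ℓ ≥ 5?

20

Go shell by shell, enumerating (ℓ, m_ℓ) with ℓ ≥ 3 and m_ℓ ≥ 5:
n=6 → 1; n=7 → 3; n=8 → 6.
Orbitals: 1 + 3 + 6 = 10. Including both spin states (m_s = ±1/2) gives 2 × 10 = 20 states.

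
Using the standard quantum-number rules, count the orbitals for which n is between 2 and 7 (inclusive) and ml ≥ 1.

56

Go shell by shell, enumerating (l, ml) with ml ≥ 1:
n=2 → 1; n=3 → 3; n=4 → 6; n=5 → 10; n=6 → 15; n=7 → 21.
Total orbitals: 1 + 3 + 6 + 10 + 15 + 21 = 56.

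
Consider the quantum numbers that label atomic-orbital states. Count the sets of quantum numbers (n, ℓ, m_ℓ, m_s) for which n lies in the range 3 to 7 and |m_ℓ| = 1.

Per-shell orbital counts meeting the constraint:
n=3 → 4; n=4 → 6; n=5 → 8; n=6 → 10; n=7 → 12.
Orbitals: 4 + 6 + 8 + 10 + 12 = 40. Including both spin states (m_s = ±1/2) gives 2 × 40 = 80 states.

80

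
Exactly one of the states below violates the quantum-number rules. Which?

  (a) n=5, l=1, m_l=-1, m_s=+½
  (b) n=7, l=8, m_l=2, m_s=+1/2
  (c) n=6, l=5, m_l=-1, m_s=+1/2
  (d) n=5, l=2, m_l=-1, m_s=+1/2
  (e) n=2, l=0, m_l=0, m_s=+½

(b) has l = 8 ≥ n = 7, violating 0 ≤ l ≤ n−1.
The remaining sets (a), (c), (d), (e) satisfy all four rules.

(b)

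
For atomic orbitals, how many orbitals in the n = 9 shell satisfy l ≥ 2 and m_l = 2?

For n = 9, l ranges over 0 … 8.
Per l-value: l=2 → 1; l=3 → 1; l=4 → 1; l=5 → 1; l=6 → 1; l=7 → 1; l=8 → 1.
Total orbitals: 1 + 1 + 1 + 1 + 1 + 1 + 1 = 7.

7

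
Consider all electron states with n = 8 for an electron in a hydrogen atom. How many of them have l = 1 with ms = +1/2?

3

For n = 8, l ranges over 0 … 7.
Per l-value: l=1 → 3.
Orbitals: 3. With ms fixed to a single value there is one state per orbital, giving 3 states.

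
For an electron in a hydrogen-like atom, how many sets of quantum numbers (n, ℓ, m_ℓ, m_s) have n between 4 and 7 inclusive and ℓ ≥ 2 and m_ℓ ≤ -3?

40

Per-shell orbital counts meeting the constraint:
n=4 → 1; n=5 → 3; n=6 → 6; n=7 → 10.
Orbitals: 1 + 3 + 6 + 10 = 20. Including both spin states (m_s = ±1/2) gives 2 × 20 = 40 states.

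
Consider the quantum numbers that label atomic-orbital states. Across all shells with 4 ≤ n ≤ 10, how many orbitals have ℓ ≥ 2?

Per-shell orbital counts meeting the constraint:
n=4 → 12; n=5 → 21; n=6 → 32; n=7 → 45; n=8 → 60; n=9 → 77; n=10 → 96.
Total orbitals: 12 + 21 + 32 + 45 + 60 + 77 + 96 = 343.

343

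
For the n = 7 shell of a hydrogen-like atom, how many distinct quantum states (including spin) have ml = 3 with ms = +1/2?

4

Go through l = 0, …, 6 (the values permitted for n = 7).
Per l-value: l=3 → 1; l=4 → 1; l=5 → 1; l=6 → 1.
Orbitals: 1 + 1 + 1 + 1 = 4. With ms fixed to a single value there is one state per orbital, giving 4 states.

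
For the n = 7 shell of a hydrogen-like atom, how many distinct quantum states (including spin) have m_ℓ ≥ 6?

Go through ℓ = 0, …, 6 (the values permitted for n = 7).
Contributions: ℓ=6 → 1.
Orbitals: 1. Each orbital carries two spin states, so 1 × 2 = 2 states.

2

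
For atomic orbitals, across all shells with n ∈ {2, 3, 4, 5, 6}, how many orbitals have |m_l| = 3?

Per-shell orbital counts meeting the constraint:
n=4 → 2; n=5 → 4; n=6 → 6.
Total orbitals: 2 + 4 + 6 = 12.

12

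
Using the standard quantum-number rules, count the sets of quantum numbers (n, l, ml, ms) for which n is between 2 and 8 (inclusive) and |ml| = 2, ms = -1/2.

Count contributing orbitals for each principal shell:
n=3 → 2; n=4 → 4; n=5 → 6; n=6 → 8; n=7 → 10; n=8 → 12.
Orbitals: 2 + 4 + 6 + 8 + 10 + 12 = 42. With ms fixed to -1/2 there is one state per orbital, so 42 states.

42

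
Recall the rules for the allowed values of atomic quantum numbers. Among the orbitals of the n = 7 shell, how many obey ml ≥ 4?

The (l, ml) pairs meeting ml ≥ 4 give: l=4 → 1; l=5 → 2; l=6 → 3.
Total orbitals: 1 + 2 + 3 = 6.

6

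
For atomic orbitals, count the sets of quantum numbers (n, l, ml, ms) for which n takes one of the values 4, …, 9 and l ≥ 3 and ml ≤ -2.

154

Treat each shell separately and count matching orbitals:
n=4 → 2; n=5 → 5; n=6 → 9; n=7 → 14; n=8 → 20; n=9 → 27.
Orbitals: 2 + 5 + 9 + 14 + 20 + 27 = 77. Including both spin states (ms = ±1/2) gives 2 × 77 = 154 states.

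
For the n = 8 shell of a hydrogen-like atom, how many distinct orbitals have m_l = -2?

6

For n = 8, l ranges over 0 … 7.
The (l, m_l) pairs meeting m_l = -2 give: l=2 → 1; l=3 → 1; l=4 → 1; l=5 → 1; l=6 → 1; l=7 → 1.
Total orbitals: 1 + 1 + 1 + 1 + 1 + 1 = 6.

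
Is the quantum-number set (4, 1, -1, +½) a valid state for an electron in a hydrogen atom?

Allowed

n = 4 is a positive integer. ℓ = 1 satisfies 0 ≤ ℓ ≤ n−1 = 3. m_ℓ = -1 lies in the range −ℓ … +ℓ (here −1 … 1). m_s = +1/2 is one of ±1/2.
All four constraints are satisfied.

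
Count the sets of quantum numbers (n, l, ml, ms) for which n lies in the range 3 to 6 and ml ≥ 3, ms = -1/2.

Per-shell orbital counts meeting the constraint:
n=4 → 1; n=5 → 3; n=6 → 6.
Orbitals: 1 + 3 + 6 = 10. With ms fixed to -1/2 there is one state per orbital, so 10 states.

10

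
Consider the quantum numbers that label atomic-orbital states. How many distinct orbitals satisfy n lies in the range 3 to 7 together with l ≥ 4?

Per-shell orbital counts meeting the constraint:
n=5 → 9; n=6 → 20; n=7 → 33.
Total orbitals: 9 + 20 + 33 = 62.

62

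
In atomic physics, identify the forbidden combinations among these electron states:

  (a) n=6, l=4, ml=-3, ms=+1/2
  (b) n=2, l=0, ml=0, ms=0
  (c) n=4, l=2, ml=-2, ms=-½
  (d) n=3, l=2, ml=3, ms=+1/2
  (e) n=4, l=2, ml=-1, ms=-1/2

(b) and (d)

(b) has ms = 0, but an electron's spin must be ±1/2.
(d) has |ml| = 3 > l = 2, violating −l ≤ ml ≤ l.
The remaining sets (a), (c), (e) satisfy all four rules.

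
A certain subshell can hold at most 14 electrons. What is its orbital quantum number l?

2(2l+1) = 14 ⇒ 2l+1 = 7 ⇒ l = 3.

l = 3 (f)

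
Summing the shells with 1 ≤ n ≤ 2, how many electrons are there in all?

Shell n has n² orbitals: 1²=1 + 2²=4 = 5 orbitals.
Two spin states per orbital: 2 × 5 = 10 electrons.

10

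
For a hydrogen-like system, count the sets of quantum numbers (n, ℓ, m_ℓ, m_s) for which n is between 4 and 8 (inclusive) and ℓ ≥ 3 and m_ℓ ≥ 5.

Per-shell orbital counts meeting the constraint:
n=6 → 1; n=7 → 3; n=8 → 6.
Orbitals: 1 + 3 + 6 = 10. Including both spin states (m_s = ±1/2) gives 2 × 10 = 20 states.

20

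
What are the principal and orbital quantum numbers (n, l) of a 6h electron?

n = 6, l = 5

The leading integer gives n = 6; the letter 'h' means l = 5.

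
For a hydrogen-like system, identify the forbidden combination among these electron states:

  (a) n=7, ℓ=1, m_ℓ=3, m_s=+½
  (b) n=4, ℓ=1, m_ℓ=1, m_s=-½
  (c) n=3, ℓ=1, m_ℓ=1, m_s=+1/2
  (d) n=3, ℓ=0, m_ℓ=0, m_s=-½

(a)

(a) has |m_ℓ| = 3 > ℓ = 1, violating −ℓ ≤ m_ℓ ≤ ℓ.
The remaining sets (b), (c), (d) satisfy all four rules.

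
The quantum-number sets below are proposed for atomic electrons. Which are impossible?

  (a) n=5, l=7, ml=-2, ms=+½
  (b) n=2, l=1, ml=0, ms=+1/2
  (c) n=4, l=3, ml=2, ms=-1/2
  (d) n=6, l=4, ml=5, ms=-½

(a) and (d)

(a) has l = 7 ≥ n = 5, violating 0 ≤ l ≤ n−1.
(d) has |ml| = 5 > l = 4, violating −l ≤ ml ≤ l.
The remaining sets (b), (c) satisfy all four rules.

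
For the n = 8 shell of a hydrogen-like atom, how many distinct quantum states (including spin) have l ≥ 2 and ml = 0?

12

For n = 8, l ranges over 0 … 7.
Orbitals with l ≥ 2 and ml = 0, by l: l=2 → 1; l=3 → 1; l=4 → 1; l=5 → 1; l=6 → 1; l=7 → 1.
Orbitals: 1 + 1 + 1 + 1 + 1 + 1 = 6. Each orbital carries two spin states, so 6 × 2 = 12 states.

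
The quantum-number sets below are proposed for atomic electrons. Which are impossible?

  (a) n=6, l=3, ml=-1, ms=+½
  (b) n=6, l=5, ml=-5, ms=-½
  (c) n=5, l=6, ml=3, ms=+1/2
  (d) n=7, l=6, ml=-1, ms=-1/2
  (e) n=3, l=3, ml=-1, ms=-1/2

(c) and (e)

(c) has l = 6 ≥ n = 5, violating 0 ≤ l ≤ n−1.
(e) has l = 3 ≥ n = 3, violating 0 ≤ l ≤ n−1.
The remaining sets (a), (b), (d) satisfy all four rules.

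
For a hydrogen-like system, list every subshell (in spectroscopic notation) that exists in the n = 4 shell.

For n = 4, l runs from 0 to 3. In spectroscopic notation l = 0,1,2,… ↔ s,p,d,f,g,h,i, so the subshells are 4s, 4p, 4d, 4f.

4s, 4p, 4d, 4f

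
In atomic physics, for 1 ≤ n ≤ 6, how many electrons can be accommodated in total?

182

Total orbitals = 1² + 2² + 3² + 4² + 5² + 6² = 91. Doubling for spin gives 182 electrons.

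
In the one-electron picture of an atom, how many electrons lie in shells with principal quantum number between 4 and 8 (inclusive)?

380

Shell n has n² orbitals: 4²=16 + 5²=25 + 6²=36 + 7²=49 + 8²=64 = 190 orbitals.
Two spin states per orbital: 2 × 190 = 380 electrons.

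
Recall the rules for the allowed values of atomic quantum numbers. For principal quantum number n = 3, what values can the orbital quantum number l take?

l is an integer with 0 ≤ l ≤ n−1, so for n = 3: l = 0, 1, 2.

0, 1, 2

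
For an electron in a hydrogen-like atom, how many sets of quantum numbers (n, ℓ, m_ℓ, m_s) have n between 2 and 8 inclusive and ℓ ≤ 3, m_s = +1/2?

Go shell by shell, enumerating (ℓ, m_ℓ) with ℓ ≤ 3:
n=2 → 4; n=3 → 9; n=4 → 16; n=5 → 16; n=6 → 16; n=7 → 16; n=8 → 16.
Orbitals: 4 + 9 + 16 + 16 + 16 + 16 + 16 = 93. With m_s fixed to +1/2 there is one state per orbital, so 93 states.

93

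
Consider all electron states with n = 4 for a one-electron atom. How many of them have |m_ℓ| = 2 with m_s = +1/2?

The n = 4 shell has ℓ = 0 through 3; check each.
The (ℓ, m_ℓ) pairs meeting |m_ℓ| = 2 give: ℓ=2 → 2; ℓ=3 → 2.
Orbitals: 2 + 2 = 4. With m_s fixed to a single value there is one state per orbital, giving 4 states.

4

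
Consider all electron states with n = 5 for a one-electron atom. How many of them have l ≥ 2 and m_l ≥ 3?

The n = 5 shell has l = 0 through 4; check each.
Contributions: l=3 → 1; l=4 → 2.
Orbitals: 1 + 2 = 3. Each orbital carries two spin states, so 3 × 2 = 6 states.

6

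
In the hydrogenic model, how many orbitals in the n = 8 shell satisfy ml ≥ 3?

15

Go through l = 0, …, 7 (the values permitted for n = 8).
The (l, ml) pairs meeting ml ≥ 3 give: l=3 → 1; l=4 → 2; l=5 → 3; l=6 → 4; l=7 → 5.
Total orbitals: 1 + 2 + 3 + 4 + 5 = 15.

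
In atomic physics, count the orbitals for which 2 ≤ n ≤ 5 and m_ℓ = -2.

Go shell by shell, enumerating (ℓ, m_ℓ) with m_ℓ = -2:
n=3 → 1; n=4 → 2; n=5 → 3.
Total orbitals: 1 + 2 + 3 = 6.

6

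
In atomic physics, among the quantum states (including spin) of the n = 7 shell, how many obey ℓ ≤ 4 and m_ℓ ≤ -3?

The (ℓ, m_ℓ) pairs meeting ℓ ≤ 4 and m_ℓ ≤ -3 give: ℓ=3 → 1; ℓ=4 → 2.
Orbitals: 1 + 2 = 3. Each orbital carries two spin states, so 3 × 2 = 6 states.

6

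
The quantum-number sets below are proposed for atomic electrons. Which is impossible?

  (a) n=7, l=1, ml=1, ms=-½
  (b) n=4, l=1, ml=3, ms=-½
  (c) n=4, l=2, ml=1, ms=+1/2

(b) has |ml| = 3 > l = 1, violating −l ≤ ml ≤ l.
The remaining sets (a), (c) satisfy all four rules.

(b)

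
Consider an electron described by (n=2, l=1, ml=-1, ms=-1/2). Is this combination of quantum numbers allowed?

Valid

n = 2 is a positive integer. l = 1 satisfies 0 ≤ l ≤ n−1 = 1. ml = -1 lies in the range −l … +l (here −1 … 1). ms = -1/2 is one of ±1/2.
All four constraints are satisfied.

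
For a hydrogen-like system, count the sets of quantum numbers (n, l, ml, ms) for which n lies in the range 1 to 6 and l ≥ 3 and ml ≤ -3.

20

For each n in the range, tally the orbitals obeying l ≥ 3 and ml ≤ -3:
n=4 → 1; n=5 → 3; n=6 → 6.
Orbitals: 1 + 3 + 6 = 10. Including both spin states (ms = ±1/2) gives 2 × 10 = 20 states.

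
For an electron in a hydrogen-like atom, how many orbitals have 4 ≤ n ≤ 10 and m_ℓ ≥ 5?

For each n in the range, tally the orbitals obeying m_ℓ ≥ 5:
n=6 → 1; n=7 → 3; n=8 → 6; n=9 → 10; n=10 → 15.
Total orbitals: 1 + 3 + 6 + 10 + 15 = 35.

35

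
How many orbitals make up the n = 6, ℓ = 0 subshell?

A subshell has 2ℓ+1 orbitals; with ℓ = 0, that's 1.

1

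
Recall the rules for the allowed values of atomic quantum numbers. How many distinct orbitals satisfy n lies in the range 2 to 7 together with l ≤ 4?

Treat each shell separately and count matching orbitals:
n=2 → 4; n=3 → 9; n=4 → 16; n=5 → 25; n=6 → 25; n=7 → 25.
Total orbitals: 4 + 9 + 16 + 25 + 25 + 25 = 104.

104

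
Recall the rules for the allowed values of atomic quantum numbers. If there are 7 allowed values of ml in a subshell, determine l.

ml ranges over 2l+1 integers, so 2l+1 = 7 ⇒ l = 3.

l = 3 (f)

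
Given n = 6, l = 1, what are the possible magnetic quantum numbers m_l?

-1, 0, 1

m_l takes every integer from −l to +l. With l = 1 that gives the 3 values -1, 0, 1.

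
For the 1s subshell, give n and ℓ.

The leading integer gives n = 1; the letter 's' means ℓ = 0.

n = 1, ℓ = 0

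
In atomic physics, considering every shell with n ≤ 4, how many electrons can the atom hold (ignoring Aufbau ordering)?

60

Total orbitals = 1² + 2² + 3² + 4² = 30. Doubling for spin gives 60 electrons.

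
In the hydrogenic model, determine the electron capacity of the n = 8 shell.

A shell holds 2n² electrons: 2 × 8² = 2 × 64 = 128.

128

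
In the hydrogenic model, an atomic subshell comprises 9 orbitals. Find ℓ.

2ℓ+1 = 9 gives ℓ = 4.

ℓ = 4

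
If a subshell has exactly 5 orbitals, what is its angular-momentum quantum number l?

l = 2

2l+1 = 5 gives l = 2.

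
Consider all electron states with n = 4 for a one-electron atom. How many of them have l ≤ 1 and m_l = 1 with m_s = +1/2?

Contributions: l=1 → 1.
Orbitals: 1. With m_s fixed to a single value there is one state per orbital, giving 1 state.

1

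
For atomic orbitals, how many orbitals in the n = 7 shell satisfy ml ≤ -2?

15

For n = 7, l ranges over 0 … 6.
Orbitals with ml ≤ -2, by l: l=2 → 1; l=3 → 2; l=4 → 3; l=5 → 4; l=6 → 5.
Total orbitals: 1 + 2 + 3 + 4 + 5 = 15.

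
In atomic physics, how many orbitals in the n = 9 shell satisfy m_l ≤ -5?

10

The (l, m_l) pairs meeting m_l ≤ -5 give: l=5 → 1; l=6 → 2; l=7 → 3; l=8 → 4.
Total orbitals: 1 + 2 + 3 + 4 = 10.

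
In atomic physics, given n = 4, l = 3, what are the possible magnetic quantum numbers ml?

-3, -2, -1, 0, 1, 2, 3

ml takes every integer from −l to +l. With l = 3 that gives the 7 values -3, -2, -1, 0, 1, 2, 3.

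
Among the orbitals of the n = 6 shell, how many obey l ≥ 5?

With n = 6 the allowed l are 0, 1, …, 5.
Orbitals with l ≥ 5, by l: l=5 → 11.
Total orbitals: 11.

11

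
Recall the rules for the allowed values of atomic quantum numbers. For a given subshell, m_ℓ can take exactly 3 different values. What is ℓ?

ℓ = 1 (p)

m_ℓ ranges over 2ℓ+1 integers, so 2ℓ+1 = 3 ⇒ ℓ = 1.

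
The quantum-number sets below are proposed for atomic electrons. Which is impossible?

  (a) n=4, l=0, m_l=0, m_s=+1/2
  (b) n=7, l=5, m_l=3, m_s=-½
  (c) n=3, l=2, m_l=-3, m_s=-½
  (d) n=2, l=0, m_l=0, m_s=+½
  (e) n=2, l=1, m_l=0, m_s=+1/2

(c)

(c) has |m_l| = 3 > l = 2, violating −l ≤ m_l ≤ l.
The remaining sets (a), (b), (d), (e) satisfy all four rules.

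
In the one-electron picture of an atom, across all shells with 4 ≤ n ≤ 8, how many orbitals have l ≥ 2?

170

Treat each shell separately and count matching orbitals:
n=4 → 12; n=5 → 21; n=6 → 32; n=7 → 45; n=8 → 60.
Total orbitals: 12 + 21 + 32 + 45 + 60 = 170.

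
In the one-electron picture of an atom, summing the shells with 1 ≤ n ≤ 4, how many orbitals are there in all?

30

Shell n has n² orbitals: 1²=1 + 2²=4 + 3²=9 + 4²=16 = 30 orbitals.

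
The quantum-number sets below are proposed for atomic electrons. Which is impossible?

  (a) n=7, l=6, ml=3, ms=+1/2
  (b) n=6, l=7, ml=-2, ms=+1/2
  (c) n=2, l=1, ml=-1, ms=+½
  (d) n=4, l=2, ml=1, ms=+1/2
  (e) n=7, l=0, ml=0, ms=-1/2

(b) has l = 7 ≥ n = 6, violating 0 ≤ l ≤ n−1.
The remaining sets (a), (c), (d), (e) satisfy all four rules.

(b)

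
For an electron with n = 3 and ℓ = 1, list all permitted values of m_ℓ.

-1, 0, 1

m_ℓ takes every integer from −ℓ to +ℓ. With ℓ = 1 that gives the 3 values -1, 0, 1.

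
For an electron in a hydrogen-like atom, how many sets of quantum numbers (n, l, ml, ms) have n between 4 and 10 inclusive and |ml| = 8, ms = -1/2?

6

Count contributing orbitals for each principal shell:
n=9 → 2; n=10 → 4.
Orbitals: 2 + 4 = 6. With ms fixed to -1/2 there is one state per orbital, so 6 states.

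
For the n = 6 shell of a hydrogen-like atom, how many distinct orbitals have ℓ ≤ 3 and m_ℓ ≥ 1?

6

The n = 6 shell has ℓ = 0 through 5; check each.
Per ℓ-value: ℓ=1 → 1; ℓ=2 → 2; ℓ=3 → 3.
Total orbitals: 1 + 2 + 3 = 6.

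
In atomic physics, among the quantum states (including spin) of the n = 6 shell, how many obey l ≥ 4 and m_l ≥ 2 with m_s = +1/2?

7

The n = 6 shell has l = 0 through 5; check each.
Orbitals with l ≥ 4 and m_l ≥ 2, by l: l=4 → 3; l=5 → 4.
Orbitals: 3 + 4 = 7. With m_s fixed to a single value there is one state per orbital, giving 7 states.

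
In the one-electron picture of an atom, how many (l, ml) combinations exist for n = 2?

The n = 2 shell contains n² = 2² = 4 orbitals.

4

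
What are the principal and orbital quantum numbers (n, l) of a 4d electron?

n = 4, l = 2

The leading integer gives n = 4; the letter 'd' means l = 2.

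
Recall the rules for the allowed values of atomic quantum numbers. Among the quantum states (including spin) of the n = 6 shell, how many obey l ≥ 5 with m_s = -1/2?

With n = 6 the allowed l are 0, 1, …, 5.
Contributions: l=5 → 11.
Orbitals: 11. With m_s fixed to a single value there is one state per orbital, giving 11 states.

11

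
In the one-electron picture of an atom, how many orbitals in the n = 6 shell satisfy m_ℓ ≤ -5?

1

The n = 6 shell has ℓ = 0 through 5; check each.
Contributions: ℓ=5 → 1.
Total orbitals: 1.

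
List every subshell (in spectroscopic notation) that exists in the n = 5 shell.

5s, 5p, 5d, 5f, 5g

For n = 5, ℓ runs from 0 to 4. In spectroscopic notation ℓ = 0,1,2,… ↔ s,p,d,f,g,h,i, so the subshells are 5s, 5p, 5d, 5f, 5g.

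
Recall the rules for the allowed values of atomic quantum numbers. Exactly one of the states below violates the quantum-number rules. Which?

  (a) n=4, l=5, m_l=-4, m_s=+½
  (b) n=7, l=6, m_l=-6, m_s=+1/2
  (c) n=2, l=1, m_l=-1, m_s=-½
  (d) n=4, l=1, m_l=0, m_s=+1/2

(a)

(a) has l = 5 ≥ n = 4, violating 0 ≤ l ≤ n−1.
The remaining sets (b), (c), (d) satisfy all four rules.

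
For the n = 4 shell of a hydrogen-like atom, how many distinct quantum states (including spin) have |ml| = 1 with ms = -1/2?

With n = 4 the allowed l are 0, 1, …, 3.
Orbitals with |ml| = 1, by l: l=1 → 2; l=2 → 2; l=3 → 2.
Orbitals: 2 + 2 + 2 = 6. With ms fixed to a single value there is one state per orbital, giving 6 states.

6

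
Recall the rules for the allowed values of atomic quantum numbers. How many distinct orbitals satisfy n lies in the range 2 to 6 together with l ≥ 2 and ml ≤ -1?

Treat each shell separately and count matching orbitals:
n=3 → 2; n=4 → 5; n=5 → 9; n=6 → 14.
Total orbitals: 2 + 5 + 9 + 14 = 30.

30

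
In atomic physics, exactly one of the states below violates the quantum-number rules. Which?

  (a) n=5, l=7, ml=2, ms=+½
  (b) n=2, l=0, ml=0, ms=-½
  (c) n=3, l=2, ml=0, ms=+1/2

(a) has l = 7 ≥ n = 5, violating 0 ≤ l ≤ n−1.
The remaining sets (b), (c) satisfy all four rules.

(a)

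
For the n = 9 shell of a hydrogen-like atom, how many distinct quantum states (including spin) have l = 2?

10

The n = 9 shell has l = 0 through 8; check each.
Per l-value: l=2 → 5.
Orbitals: 5. Each orbital carries two spin states, so 5 × 2 = 10 states.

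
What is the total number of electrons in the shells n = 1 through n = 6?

182

Shell n has n² orbitals: 1²=1 + 2²=4 + 3²=9 + 4²=16 + 5²=25 + 6²=36 = 91 orbitals.
Two spin states per orbital: 2 × 91 = 182 electrons.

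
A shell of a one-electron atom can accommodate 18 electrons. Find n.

n = 3

2n² = 18 ⇒ n² = 9 ⇒ n = 3.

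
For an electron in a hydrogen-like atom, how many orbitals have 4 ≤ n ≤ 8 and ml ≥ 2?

55

Go shell by shell, enumerating (l, ml) with ml ≥ 2:
n=4 → 3; n=5 → 6; n=6 → 10; n=7 → 15; n=8 → 21.
Total orbitals: 3 + 6 + 10 + 15 + 21 = 55.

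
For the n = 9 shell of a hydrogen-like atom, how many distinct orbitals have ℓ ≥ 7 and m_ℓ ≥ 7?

3

The n = 9 shell has ℓ = 0 through 8; check each.
The (ℓ, m_ℓ) pairs meeting ℓ ≥ 7 and m_ℓ ≥ 7 give: ℓ=7 → 1; ℓ=8 → 2.
Total orbitals: 1 + 2 = 3.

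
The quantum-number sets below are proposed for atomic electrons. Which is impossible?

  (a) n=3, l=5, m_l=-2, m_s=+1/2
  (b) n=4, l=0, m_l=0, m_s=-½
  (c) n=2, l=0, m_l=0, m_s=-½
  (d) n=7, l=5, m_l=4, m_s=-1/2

(a) has l = 5 ≥ n = 3, violating 0 ≤ l ≤ n−1.
The remaining sets (b), (c), (d) satisfy all four rules.

(a)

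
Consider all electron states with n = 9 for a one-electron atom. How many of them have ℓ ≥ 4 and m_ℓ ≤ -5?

20

The n = 9 shell has ℓ = 0 through 8; check each.
Orbitals with ℓ ≥ 4 and m_ℓ ≤ -5, by ℓ: ℓ=5 → 1; ℓ=6 → 2; ℓ=7 → 3; ℓ=8 → 4.
Orbitals: 1 + 2 + 3 + 4 = 10. Each orbital carries two spin states, so 10 × 2 = 20 states.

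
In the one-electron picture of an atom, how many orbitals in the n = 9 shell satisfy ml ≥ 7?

Go through l = 0, …, 8 (the values permitted for n = 9).
Orbitals with ml ≥ 7, by l: l=7 → 1; l=8 → 2.
Total orbitals: 1 + 2 = 3.

3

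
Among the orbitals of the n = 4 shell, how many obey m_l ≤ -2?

3

The (l, m_l) pairs meeting m_l ≤ -2 give: l=2 → 1; l=3 → 2.
Total orbitals: 1 + 2 = 3.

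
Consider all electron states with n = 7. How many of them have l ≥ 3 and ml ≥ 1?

36

For n = 7, l ranges over 0 … 6.
Per l-value: l=3 → 3; l=4 → 4; l=5 → 5; l=6 → 6.
Orbitals: 3 + 4 + 5 + 6 = 18. Each orbital carries two spin states, so 18 × 2 = 36 states.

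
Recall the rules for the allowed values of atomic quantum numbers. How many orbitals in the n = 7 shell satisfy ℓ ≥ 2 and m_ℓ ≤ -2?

Orbitals with ℓ ≥ 2 and m_ℓ ≤ -2, by ℓ: ℓ=2 → 1; ℓ=3 → 2; ℓ=4 → 3; ℓ=5 → 4; ℓ=6 → 5.
Total orbitals: 1 + 2 + 3 + 4 + 5 = 15.

15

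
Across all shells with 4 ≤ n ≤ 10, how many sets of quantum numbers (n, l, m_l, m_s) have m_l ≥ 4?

112

Treat each shell separately and count matching orbitals:
n=5 → 1; n=6 → 3; n=7 → 6; n=8 → 10; n=9 → 15; n=10 → 21.
Orbitals: 1 + 3 + 6 + 10 + 15 + 21 = 56. Including both spin states (m_s = ±1/2) gives 2 × 56 = 112 states.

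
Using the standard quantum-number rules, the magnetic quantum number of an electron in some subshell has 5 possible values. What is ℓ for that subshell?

ℓ = 2

m_ℓ ranges over 2ℓ+1 integers, so 2ℓ+1 = 5 ⇒ ℓ = 2.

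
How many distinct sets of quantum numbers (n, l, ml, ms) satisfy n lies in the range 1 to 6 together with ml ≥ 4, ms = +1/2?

4

Per-shell orbital counts meeting the constraint:
n=5 → 1; n=6 → 3.
Orbitals: 1 + 3 = 4. With ms fixed to +1/2 there is one state per orbital, so 4 states.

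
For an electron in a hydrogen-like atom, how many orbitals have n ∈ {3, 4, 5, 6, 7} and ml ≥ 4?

Count contributing orbitals for each principal shell:
n=5 → 1; n=6 → 3; n=7 → 6.
Total orbitals: 1 + 3 + 6 = 10.

10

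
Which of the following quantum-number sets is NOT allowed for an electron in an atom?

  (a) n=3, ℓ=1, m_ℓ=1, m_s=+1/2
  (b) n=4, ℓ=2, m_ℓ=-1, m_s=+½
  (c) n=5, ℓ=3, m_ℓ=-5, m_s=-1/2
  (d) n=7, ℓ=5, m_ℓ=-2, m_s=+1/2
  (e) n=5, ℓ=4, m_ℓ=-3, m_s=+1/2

(c)

(c) has |m_ℓ| = 5 > ℓ = 3, violating −ℓ ≤ m_ℓ ≤ ℓ.
The remaining sets (a), (b), (d), (e) satisfy all four rules.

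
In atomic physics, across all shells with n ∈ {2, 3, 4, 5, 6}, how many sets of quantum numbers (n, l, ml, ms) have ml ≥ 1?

For each n in the range, tally the orbitals obeying ml ≥ 1:
n=2 → 1; n=3 → 3; n=4 → 6; n=5 → 10; n=6 → 15.
Orbitals: 1 + 3 + 6 + 10 + 15 = 35. Including both spin states (ms = ±1/2) gives 2 × 35 = 70 states.

70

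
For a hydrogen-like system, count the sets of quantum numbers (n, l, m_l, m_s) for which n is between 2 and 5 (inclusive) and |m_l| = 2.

Per-shell orbital counts meeting the constraint:
n=3 → 2; n=4 → 4; n=5 → 6.
Orbitals: 2 + 4 + 6 = 12. Including both spin states (m_s = ±1/2) gives 2 × 12 = 24 states.

24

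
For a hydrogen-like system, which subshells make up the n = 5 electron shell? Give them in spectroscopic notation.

For n = 5, l runs from 0 to 4. In spectroscopic notation l = 0,1,2,… ↔ s,p,d,f,g,h,i, so the subshells are 5s, 5p, 5d, 5f, 5g.

5s, 5p, 5d, 5f, 5g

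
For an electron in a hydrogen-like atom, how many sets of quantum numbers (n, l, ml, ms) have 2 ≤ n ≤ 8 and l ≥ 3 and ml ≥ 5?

20

Count contributing orbitals for each principal shell:
n=6 → 1; n=7 → 3; n=8 → 6.
Orbitals: 1 + 3 + 6 = 10. Including both spin states (ms = ±1/2) gives 2 × 10 = 20 states.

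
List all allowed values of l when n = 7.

l is an integer with 0 ≤ l ≤ n−1, so for n = 7: l = 0, 1, 2, 3, 4, 5, 6.

0, 1, 2, 3, 4, 5, 6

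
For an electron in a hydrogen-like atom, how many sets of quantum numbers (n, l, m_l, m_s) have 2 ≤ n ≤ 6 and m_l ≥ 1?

Go shell by shell, enumerating (l, m_l) with m_l ≥ 1:
n=2 → 1; n=3 → 3; n=4 → 6; n=5 → 10; n=6 → 15.
Orbitals: 1 + 3 + 6 + 10 + 15 = 35. Including both spin states (m_s = ±1/2) gives 2 × 35 = 70 states.

70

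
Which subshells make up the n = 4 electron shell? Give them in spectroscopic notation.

4s, 4p, 4d, 4f

For n = 4, ℓ runs from 0 to 3. In spectroscopic notation ℓ = 0,1,2,… ↔ s,p,d,f,g,h,i, so the subshells are 4s, 4p, 4d, 4f.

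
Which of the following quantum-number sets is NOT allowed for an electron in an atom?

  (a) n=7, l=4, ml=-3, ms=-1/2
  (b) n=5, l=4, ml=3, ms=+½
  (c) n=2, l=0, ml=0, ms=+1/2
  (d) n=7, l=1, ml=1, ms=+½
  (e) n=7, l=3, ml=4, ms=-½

(e)

(e) has |ml| = 4 > l = 3, violating −l ≤ ml ≤ l.
The remaining sets (a), (b), (c), (d) satisfy all four rules.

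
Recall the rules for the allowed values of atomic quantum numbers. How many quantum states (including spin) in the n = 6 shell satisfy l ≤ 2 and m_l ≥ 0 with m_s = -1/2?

With n = 6 the allowed l are 0, 1, …, 5.
Orbitals with l ≤ 2 and m_l ≥ 0, by l: l=0 → 1; l=1 → 2; l=2 → 3.
Orbitals: 1 + 2 + 3 = 6. With m_s fixed to a single value there is one state per orbital, giving 6 states.

6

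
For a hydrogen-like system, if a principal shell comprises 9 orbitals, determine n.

n² = 9 ⇒ n = 3.

n = 3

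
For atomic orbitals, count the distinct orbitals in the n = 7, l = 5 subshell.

11

A subshell has 2l+1 orbitals; with l = 5, that's 11.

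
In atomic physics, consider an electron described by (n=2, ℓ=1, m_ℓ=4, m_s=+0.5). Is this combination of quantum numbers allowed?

No

The magnetic quantum number must satisfy −ℓ ≤ m_ℓ ≤ ℓ. With ℓ = 1, m_ℓ can only be -1, 0, 1, so m_ℓ = 4 is forbidden.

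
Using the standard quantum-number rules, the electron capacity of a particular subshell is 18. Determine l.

2(2l+1) = 18 ⇒ 2l+1 = 9 ⇒ l = 4.

l = 4 (g)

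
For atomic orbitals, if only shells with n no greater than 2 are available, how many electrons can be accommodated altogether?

10

Total orbitals = 1² + 2² = 5. Doubling for spin gives 10 electrons.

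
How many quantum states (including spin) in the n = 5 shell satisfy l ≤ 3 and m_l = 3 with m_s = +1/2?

1

For n = 5, l ranges over 0 … 4.
Per l-value: l=3 → 1.
Orbitals: 1. With m_s fixed to a single value there is one state per orbital, giving 1 state.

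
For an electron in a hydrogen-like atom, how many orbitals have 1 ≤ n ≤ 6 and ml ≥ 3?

Treat each shell separately and count matching orbitals:
n=4 → 1; n=5 → 3; n=6 → 6.
Total orbitals: 1 + 3 + 6 = 10.

10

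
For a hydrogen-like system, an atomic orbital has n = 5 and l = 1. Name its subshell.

5p

l = 1 corresponds to the letter 'p', so the subshell is 5p.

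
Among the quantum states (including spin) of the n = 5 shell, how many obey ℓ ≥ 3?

Go through ℓ = 0, …, 4 (the values permitted for n = 5).
Per ℓ-value: ℓ=3 → 7; ℓ=4 → 9.
Orbitals: 7 + 9 = 16. Each orbital carries two spin states, so 16 × 2 = 32 states.

32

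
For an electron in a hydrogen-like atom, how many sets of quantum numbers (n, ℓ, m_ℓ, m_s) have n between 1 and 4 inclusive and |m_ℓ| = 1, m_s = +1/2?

12

Per-shell orbital counts meeting the constraint:
n=2 → 2; n=3 → 4; n=4 → 6.
Orbitals: 2 + 4 + 6 = 12. With m_s fixed to +1/2 there is one state per orbital, so 12 states.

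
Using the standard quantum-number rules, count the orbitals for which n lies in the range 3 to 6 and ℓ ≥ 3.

Work shell by shell — for each n, count the (ℓ, m_ℓ) pairs that satisfy ℓ ≥ 3:
n=4 → 7; n=5 → 16; n=6 → 27.
Total orbitals: 7 + 16 + 27 = 50.

50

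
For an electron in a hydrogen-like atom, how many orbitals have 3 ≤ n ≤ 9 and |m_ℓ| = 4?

30

For each n in the range, tally the orbitals obeying |m_ℓ| = 4:
n=5 → 2; n=6 → 4; n=7 → 6; n=8 → 8; n=9 → 10.
Total orbitals: 2 + 4 + 6 + 8 + 10 = 30.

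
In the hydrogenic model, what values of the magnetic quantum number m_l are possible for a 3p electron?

The 3p subshell has l = 1, and m_l takes every integer from −l to +l. With l = 1 that gives the 3 values -1, 0, 1.

-1, 0, 1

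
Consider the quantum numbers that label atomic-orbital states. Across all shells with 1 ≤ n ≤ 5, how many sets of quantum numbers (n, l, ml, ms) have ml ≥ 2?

20

Treat each shell separately and count matching orbitals:
n=3 → 1; n=4 → 3; n=5 → 6.
Orbitals: 1 + 3 + 6 = 10. Including both spin states (ms = ±1/2) gives 2 × 10 = 20 states.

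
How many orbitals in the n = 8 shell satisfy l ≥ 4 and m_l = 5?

Go through l = 0, …, 7 (the values permitted for n = 8).
Per l-value: l=5 → 1; l=6 → 1; l=7 → 1.
Total orbitals: 1 + 1 + 1 = 3.

3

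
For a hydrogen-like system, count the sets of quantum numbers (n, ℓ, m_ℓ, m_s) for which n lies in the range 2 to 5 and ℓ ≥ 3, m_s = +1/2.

23

Per-shell orbital counts meeting the constraint:
n=4 → 7; n=5 → 16.
Orbitals: 7 + 16 = 23. With m_s fixed to +1/2 there is one state per orbital, so 23 states.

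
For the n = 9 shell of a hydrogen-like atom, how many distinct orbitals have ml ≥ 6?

The n = 9 shell has l = 0 through 8; check each.
The (l, ml) pairs meeting ml ≥ 6 give: l=6 → 1; l=7 → 2; l=8 → 3.
Total orbitals: 1 + 2 + 3 = 6.

6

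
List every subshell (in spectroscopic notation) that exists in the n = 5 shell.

5s, 5p, 5d, 5f, 5g

For n = 5, l runs from 0 to 4. In spectroscopic notation l = 0,1,2,… ↔ s,p,d,f,g,h,i, so the subshells are 5s, 5p, 5d, 5f, 5g.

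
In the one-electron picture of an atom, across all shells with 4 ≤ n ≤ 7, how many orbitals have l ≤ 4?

91

Treat each shell separately and count matching orbitals:
n=4 → 16; n=5 → 25; n=6 → 25; n=7 → 25.
Total orbitals: 16 + 25 + 25 + 25 = 91.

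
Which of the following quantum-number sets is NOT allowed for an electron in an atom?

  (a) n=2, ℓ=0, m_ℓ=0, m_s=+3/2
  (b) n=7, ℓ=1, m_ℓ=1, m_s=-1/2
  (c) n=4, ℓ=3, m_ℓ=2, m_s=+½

(a) has m_s = +3/2, but an electron's spin must be ±1/2.
The remaining sets (b), (c) satisfy all four rules.

(a)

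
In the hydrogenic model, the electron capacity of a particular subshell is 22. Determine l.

2(2l+1) = 22 ⇒ 2l+1 = 11 ⇒ l = 5.

l = 5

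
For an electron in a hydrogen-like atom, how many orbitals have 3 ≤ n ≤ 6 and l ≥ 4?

For each n in the range, tally the orbitals obeying l ≥ 4:
n=5 → 9; n=6 → 20.
Total orbitals: 9 + 20 = 29.

29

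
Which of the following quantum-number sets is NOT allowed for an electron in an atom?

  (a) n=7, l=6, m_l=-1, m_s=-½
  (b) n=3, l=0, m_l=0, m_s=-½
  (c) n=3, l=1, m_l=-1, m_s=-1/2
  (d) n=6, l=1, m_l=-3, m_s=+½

(d) has |m_l| = 3 > l = 1, violating −l ≤ m_l ≤ l.
The remaining sets (a), (b), (c) satisfy all four rules.

(d)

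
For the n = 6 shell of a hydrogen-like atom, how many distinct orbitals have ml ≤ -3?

Go through l = 0, …, 5 (the values permitted for n = 6).
Per l-value: l=3 → 1; l=4 → 2; l=5 → 3.
Total orbitals: 1 + 2 + 3 = 6.

6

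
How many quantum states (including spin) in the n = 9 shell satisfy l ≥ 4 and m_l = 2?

For n = 9, l ranges over 0 … 8.
The (l, m_l) pairs meeting l ≥ 4 and m_l = 2 give: l=4 → 1; l=5 → 1; l=6 → 1; l=7 → 1; l=8 → 1.
Orbitals: 1 + 1 + 1 + 1 + 1 = 5. Each orbital carries two spin states, so 5 × 2 = 10 states.

10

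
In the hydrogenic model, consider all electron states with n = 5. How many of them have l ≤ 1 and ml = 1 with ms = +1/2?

1

Per l-value: l=1 → 1.
Orbitals: 1. With ms fixed to a single value there is one state per orbital, giving 1 state.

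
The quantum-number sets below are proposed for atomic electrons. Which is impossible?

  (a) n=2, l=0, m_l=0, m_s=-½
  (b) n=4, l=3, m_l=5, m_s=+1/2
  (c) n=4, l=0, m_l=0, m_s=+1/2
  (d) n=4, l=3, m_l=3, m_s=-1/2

(b)

(b) has |m_l| = 5 > l = 3, violating −l ≤ m_l ≤ l.
The remaining sets (a), (c), (d) satisfy all four rules.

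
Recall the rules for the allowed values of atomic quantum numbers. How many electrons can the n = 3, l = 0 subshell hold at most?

A subshell with l = 0 has 2l+1 = 1 orbital, each holding 2 electrons (spin ±1/2), so 1 × 2 = 2.

2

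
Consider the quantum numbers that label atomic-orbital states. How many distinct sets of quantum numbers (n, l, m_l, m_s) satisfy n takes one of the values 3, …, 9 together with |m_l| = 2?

Work shell by shell — for each n, count the (l, m_l) pairs that satisfy |m_l| = 2:
n=3 → 2; n=4 → 4; n=5 → 6; n=6 → 8; n=7 → 10; n=8 → 12; n=9 → 14.
Orbitals: 2 + 4 + 6 + 8 + 10 + 12 + 14 = 56. Including both spin states (m_s = ±1/2) gives 2 × 56 = 112 states.

112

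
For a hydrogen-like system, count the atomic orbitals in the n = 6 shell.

36

The n = 6 shell contains n² = 6² = 36 orbitals.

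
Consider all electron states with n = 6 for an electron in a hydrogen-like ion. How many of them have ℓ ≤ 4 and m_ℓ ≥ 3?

With n = 6 the allowed ℓ are 0, 1, …, 5.
Orbitals with ℓ ≤ 4 and m_ℓ ≥ 3, by ℓ: ℓ=3 → 1; ℓ=4 → 2.
Orbitals: 1 + 2 = 3. Each orbital carries two spin states, so 3 × 2 = 6 states.

6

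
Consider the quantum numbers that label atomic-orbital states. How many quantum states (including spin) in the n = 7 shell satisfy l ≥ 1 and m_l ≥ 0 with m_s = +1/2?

The (l, m_l) pairs meeting l ≥ 1 and m_l ≥ 0 give: l=1 → 2; l=2 → 3; l=3 → 4; l=4 → 5; l=5 → 6; l=6 → 7.
Orbitals: 2 + 3 + 4 + 5 + 6 + 7 = 27. With m_s fixed to a single value there is one state per orbital, giving 27 states.

27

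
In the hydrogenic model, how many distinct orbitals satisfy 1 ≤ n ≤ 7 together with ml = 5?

Work shell by shell — for each n, count the (l, ml) pairs that satisfy ml = 5:
n=6 → 1; n=7 → 2.
Total orbitals: 1 + 2 = 3.

3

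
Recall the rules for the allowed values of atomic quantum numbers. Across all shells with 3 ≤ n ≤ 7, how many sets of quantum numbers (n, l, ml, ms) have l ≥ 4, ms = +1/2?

62

For each n in the range, tally the orbitals obeying l ≥ 4:
n=5 → 9; n=6 → 20; n=7 → 33.
Orbitals: 9 + 20 + 33 = 62. With ms fixed to +1/2 there is one state per orbital, so 62 states.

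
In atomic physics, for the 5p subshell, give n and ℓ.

The leading integer gives n = 5; the letter 'p' means ℓ = 1.

n = 5, ℓ = 1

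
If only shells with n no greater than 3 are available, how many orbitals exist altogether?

Total orbitals = 1² + 2² + 3² = 14.

14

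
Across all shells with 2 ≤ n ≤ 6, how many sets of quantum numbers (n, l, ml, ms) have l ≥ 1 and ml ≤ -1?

70

Treat each shell separately and count matching orbitals:
n=2 → 1; n=3 → 3; n=4 → 6; n=5 → 10; n=6 → 15.
Orbitals: 1 + 3 + 6 + 10 + 15 = 35. Including both spin states (ms = ±1/2) gives 2 × 35 = 70 states.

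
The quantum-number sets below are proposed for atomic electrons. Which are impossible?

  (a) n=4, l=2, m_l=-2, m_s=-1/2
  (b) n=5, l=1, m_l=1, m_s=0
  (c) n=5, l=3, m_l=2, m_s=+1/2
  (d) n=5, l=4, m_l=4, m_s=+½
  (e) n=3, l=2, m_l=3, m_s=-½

(b) and (e)

(b) has m_s = 0, but an electron's spin must be ±1/2.
(e) has |m_l| = 3 > l = 2, violating −l ≤ m_l ≤ l.
The remaining sets (a), (c), (d) satisfy all four rules.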